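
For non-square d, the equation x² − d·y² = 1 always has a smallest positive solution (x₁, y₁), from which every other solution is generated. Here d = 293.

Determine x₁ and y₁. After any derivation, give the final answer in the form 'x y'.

d=293: √d = [17; 8,1,1,8,34] (ℓ=5, odd), read p_9/q_9
k=0  a_k=17  p_k/q_k = 17/1
…
k=4  a_k=8  p_k/q_k = 2482/145
k=5  a_k=34  p_k/q_k = 84679/4947
k=6  a_k=8  p_k/q_k = 679914/39721
k=7  a_k=1  p_k/q_k = 764593/44668
k=8  a_k=1  p_k/q_k = 1444507/84389
k=9  a_k=8  p_k/q_k = 12320649/719780
fundamental: x₁=12320649, y₁=719780  (since 151798391781201 − 293·518083248400 = 1)

12320649 719780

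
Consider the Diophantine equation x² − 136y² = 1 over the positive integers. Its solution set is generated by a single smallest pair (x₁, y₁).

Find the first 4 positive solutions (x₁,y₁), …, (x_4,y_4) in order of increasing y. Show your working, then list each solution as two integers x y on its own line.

[11; 1,1,1,22] for √136; ℓ=4 ⇒ convergent index 3
i=0: a=11 ⇒ p=11, q=1
…
i=2: a=1 ⇒ p=23, q=2
i=3: a=1 ⇒ p=35, q=3
fundamental: x₁=35, y₁=3  (since 1225 − 136·9 = 1)
(x_2, y_2) = (35·35 + 136·3·3, 35·3 + 3·35) = (2449, 210)
(x_3, y_3) = (35·2449 + 136·3·210, 35·210 + 3·2449) = (171395, 14697)
(x_4, y_4) = (35·171395 + 136·3·14697, 35·14697 + 3·171395) = (11995201, 1028580)

35 3
2449 210
171395 14697
11995201 1028580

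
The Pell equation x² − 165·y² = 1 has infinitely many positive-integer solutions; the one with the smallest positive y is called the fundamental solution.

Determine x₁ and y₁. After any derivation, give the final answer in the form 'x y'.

d=165: √d = [12; 1,5,2,5,1,24] (ℓ=6, even), read p_5/q_5
step 0: (12, 1)  from 12·(1,0) + (0,1)
step 1: (13, 1)  from 1·(12,1) + (1,0)
step 2: (77, 6)  from 5·(13,1) + (12,1)
step 3: (167, 13)  from 2·(77,6) + (13,1)
step 4: (912, 71)  from 5·(167,13) + (77,6)
step 5: (1079, 84)  from 1·(912,71) + (167,13)
fundamental: x₁=1079, y₁=84  (since 1164241 − 165·7056 = 1)

1079 84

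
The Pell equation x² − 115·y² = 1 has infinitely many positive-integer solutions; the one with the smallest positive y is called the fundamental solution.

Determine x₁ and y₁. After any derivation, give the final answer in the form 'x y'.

1126 105

√115 → a₀=10, period (1,2,1,1,1,1,1,2,1,20); ℓ=10 even so k=9
step 0: (10, 1)  from 10·(1,0) + (0,1)
step 1: (11, 1)  from 1·(10,1) + (1,0)
step 2: (32, 3)  from 2·(11,1) + (10,1)
…
step 4: (75, 7)  from 1·(43,4) + (32,3)
step 5: (118, 11)  from 1·(75,7) + (43,4)
step 6: (193, 18)  from 1·(118,11) + (75,7)
step 7: (311, 29)  from 1·(193,18) + (118,11)
step 8: (815, 76)  from 2·(311,29) + (193,18)
step 9: (1126, 105)  from 1·(815,76) + (311,29)
fundamental: x₁=1126, y₁=105  (since 1267876 − 115·11025 = 1)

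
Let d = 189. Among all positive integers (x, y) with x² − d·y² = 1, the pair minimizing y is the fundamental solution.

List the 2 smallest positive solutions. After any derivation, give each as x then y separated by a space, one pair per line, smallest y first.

[13; 1,2,1,26] for √189; ℓ=4 ⇒ convergent index 3
i=0: a=13 ⇒ p=13, q=1
i=1: a=1 ⇒ p=14, q=1
i=2: a=2 ⇒ p=41, q=3
i=3: a=1 ⇒ p=55, q=4
→ (55, 4).  Check: 55²=3025, 189·4²=3024, difference 1.
(55+4√189)^2 = 6049 + 440√189

55 4
6049 440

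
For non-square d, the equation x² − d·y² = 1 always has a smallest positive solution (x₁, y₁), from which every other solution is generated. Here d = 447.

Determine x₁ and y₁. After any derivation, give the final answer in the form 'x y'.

148 7

d=447: √d = [21; 7,42] (ℓ=2, even), read p_1/q_1
i=0: a=21 ⇒ p=21, q=1
i=1: a=7 ⇒ p=148, q=7
→ (148, 7).  Check: 148²=21904, 447·7²=21903, difference 1.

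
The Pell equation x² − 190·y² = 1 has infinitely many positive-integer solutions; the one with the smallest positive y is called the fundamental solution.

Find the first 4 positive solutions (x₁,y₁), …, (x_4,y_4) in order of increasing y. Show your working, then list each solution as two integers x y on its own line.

52021 3774
5412368881 392654508
563113683064981 40852560317562
58587473808034384321 4250382080167131096

√190 → a₀=13, period (1,3,1,1,1,…,3,1,26); ℓ=14 even so k=13
i=0: a=13 ⇒ p=13, q=1
i=1: a=1 ⇒ p=14, q=1
…
i=4: a=1 ⇒ p=124, q=9
i=5: a=1 ⇒ p=193, q=14
…
i=12: a=3 ⇒ p=40787, q=2959
i=13: a=1 ⇒ p=52021, q=3774
fundamental: x₁=52021, y₁=3774  (since 2706184441 − 190·14243076 = 1)
(52021+3774√190)^2 = 5412368881 + 392654508√190
(52021+3774√190)^3 = 563113683064981 + 40852560317562√190
(52021+3774√190)^4 = 58587473808034384321 + 4250382080167131096√190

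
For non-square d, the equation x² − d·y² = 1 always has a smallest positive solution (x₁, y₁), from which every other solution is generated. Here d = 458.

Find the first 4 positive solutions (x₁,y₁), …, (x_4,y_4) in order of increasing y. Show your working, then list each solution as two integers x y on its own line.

22899 1070
1048728401 49003860
48029663286099 2244278779210
2199662518128033601 102783479481255720

[21; 2,2,42] for √458; ℓ=3 ⇒ convergent index 5
k=0  a_k=21  p_k/q_k = 21/1
…
k=2  a_k=2  p_k/q_k = 107/5
…
k=4  a_k=2  p_k/q_k = 9181/429
k=5  a_k=2  p_k/q_k = 22899/1070
→ (22899, 1070).  Check: 22899²=524364201, 458·1070²=524364200, difference 1.
k=2:  x_2 = 22899·22899+458·1070·1070 = 1048728401,  y_2 = 22899·1070+1070·22899 = 49003860
k=3:  x_3 = 22899·1048728401+458·1070·49003860 = 48029663286099,  y_3 = 22899·49003860+1070·1048728401 = 2244278779210
k=4:  x_4 = 22899·48029663286099+458·1070·2244278779210 = 2199662518128033601,  y_4 = 22899·2244278779210+1070·48029663286099 = 102783479481255720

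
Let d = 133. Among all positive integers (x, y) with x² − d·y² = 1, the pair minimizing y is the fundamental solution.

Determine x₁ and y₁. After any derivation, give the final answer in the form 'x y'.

2588599 224460

d=133: √d = [11; 1,1,7,5,1,…,1,1,22] (ℓ=16, even), read p_15/q_15
step 0: (11, 1)  from 11·(1,0) + (0,1)
…
step 5: (1061, 92)  from 1·(888,77) + (173,15)
…
step 7: (3010, 261)  from 1·(1949,169) + (1061,92)
step 8: (7969, 691)  from 2·(3010,261) + (1949,169)
…
step 12: (168583, 14618)  from 5·(29927,2595) + (18948,1643)
…
step 14: (1378591, 119539)  from 1·(1210008,104921) + (168583,14618)
step 15: (2588599, 224460)  from 1·(1378591,119539) + (1210008,104921)
fundamental: x₁=2588599, y₁=224460  (since 6700844782801 − 133·50382291600 = 1)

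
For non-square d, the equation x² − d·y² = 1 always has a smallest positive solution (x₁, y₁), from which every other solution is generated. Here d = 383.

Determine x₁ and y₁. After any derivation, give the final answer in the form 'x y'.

18768 959

[19; 1,1,3,19,3,1,1,38] for √383; ℓ=8 ⇒ convergent index 7
step 0: (19, 1)  from 19·(1,0) + (0,1)
step 1: (20, 1)  from 1·(19,1) + (1,0)
step 2: (39, 2)  from 1·(20,1) + (19,1)
step 3: (137, 7)  from 3·(39,2) + (20,1)
…
step 6: (10705, 547)  from 1·(8063,412) + (2642,135)
step 7: (18768, 959)  from 1·(10705,547) + (8063,412)
→ (18768, 959).  Check: 18768²=352237824, 383·959²=352237823, difference 1.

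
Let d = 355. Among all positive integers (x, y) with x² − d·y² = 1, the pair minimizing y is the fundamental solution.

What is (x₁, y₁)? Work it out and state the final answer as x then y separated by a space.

√355 = [18; 1,5,3,3,1,6,1,3,3,5,1,36, …], period ℓ=12 (even) → k=11
step 0: (18, 1)  from 18·(1,0) + (0,1)
step 1: (19, 1)  from 1·(18,1) + (1,0)
…
step 4: (1187, 63)  from 3·(358,19) + (113,6)
step 5: (1545, 82)  from 1·(1187,63) + (358,19)
…
step 7: (12002, 637)  from 1·(10457,555) + (1545,82)
step 8: (46463, 2466)  from 3·(12002,637) + (10457,555)
…
step 10: (803418, 42641)  from 5·(151391,8035) + (46463,2466)
step 11: (954809, 50676)  from 1·(803418,42641) + (151391,8035)
→ (954809, 50676).  Check: 954809²=911660226481, 355·50676²=911660226480, difference 1.

954809 50676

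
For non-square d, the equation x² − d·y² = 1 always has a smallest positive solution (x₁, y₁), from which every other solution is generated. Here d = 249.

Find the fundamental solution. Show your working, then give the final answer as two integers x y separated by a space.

[15; 1,3,1,1,5,…,3,1,30] for √249; ℓ=16 ⇒ convergent index 15
i=0: a=15 ⇒ p=15, q=1
…
i=3: a=1 ⇒ p=79, q=5
i=4: a=1 ⇒ p=142, q=9
i=5: a=5 ⇒ p=789, q=50
i=6: a=1 ⇒ p=931, q=59
i=7: a=3 ⇒ p=3582, q=227
i=8: a=10 ⇒ p=36751, q=2329
…
i=10: a=1 ⇒ p=150586, q=9543
…
i=12: a=1 ⇒ p=1017351, q=64472
i=13: a=1 ⇒ p=1884116, q=119401
i=14: a=3 ⇒ p=6669699, q=422675
i=15: a=1 ⇒ p=8553815, q=542076
fundamental: x₁=8553815, y₁=542076  (since 73167751054225 − 249·293846389776 = 1)

8553815 542076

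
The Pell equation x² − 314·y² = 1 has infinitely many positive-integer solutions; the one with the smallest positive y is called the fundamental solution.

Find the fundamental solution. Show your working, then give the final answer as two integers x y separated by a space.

√314 → a₀=17, period (1,2,1,1,2,1,34); ℓ=7 odd so k=13
i=0: a=17 ⇒ p=17, q=1
…
i=3: a=1 ⇒ p=71, q=4
i=4: a=1 ⇒ p=124, q=7
…
i=6: a=1 ⇒ p=443, q=25
…
i=12: a=2 ⇒ p=282617, q=15949
i=13: a=1 ⇒ p=392499, q=22150
→ (392499, 22150).  Check: 392499²=154055465001, 314·22150²=154055465000, difference 1.

392499 22150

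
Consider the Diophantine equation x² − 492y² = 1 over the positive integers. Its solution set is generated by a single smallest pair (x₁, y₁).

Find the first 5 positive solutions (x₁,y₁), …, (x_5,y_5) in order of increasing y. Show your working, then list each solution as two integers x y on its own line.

√492 → a₀=22, period (5,1,1,10,1,1,5,44); ℓ=8 even so k=7
k=0  a_k=22  p_k/q_k = 22/1
k=1  a_k=5  p_k/q_k = 111/5
k=2  a_k=1  p_k/q_k = 133/6
k=3  a_k=1  p_k/q_k = 244/11
k=4  a_k=10  p_k/q_k = 2573/116
…
k=6  a_k=1  p_k/q_k = 5390/243
k=7  a_k=5  p_k/q_k = 29767/1342
(x₁, y₁) = (29767, 1342);  29767² − 492·1342² = 1 ✓
(x_2, y_2) = (29767·29767 + 492·1342·1342, 29767·1342 + 1342·29767) = (1772148577, 79894628)
(x_3, y_3) = (29767·1772148577 + 492·1342·79894628, 29767·79894628 + 1342·1772148577) = (105503093353351, 4756446782010)
(x_4, y_4) = (29767·105503093353351 + 492·1342·4756446782010, 29767·4756446782010 + 1342·105503093353351) = (6281021157926249857, 283170302640288712)
(x_5, y_5) = (29767·6281021157926249857 + 492·1342·283170302640288712, 29767·283170302640288712 + 1342·6281021157926249857) = (373934313510478265633287, 16858260792630501398198)

29767 1342
1772148577 79894628
105503093353351 4756446782010
6281021157926249857 283170302640288712
373934313510478265633287 16858260792630501398198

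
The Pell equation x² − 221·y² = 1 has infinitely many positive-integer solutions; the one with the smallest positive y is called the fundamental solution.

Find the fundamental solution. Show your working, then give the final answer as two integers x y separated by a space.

√221 → a₀=14, period (1,6,2,6,1,28); ℓ=6 even so k=5
a_0=14:  p_0=14·1+0=14,  q_0=14·0+1=1
a_1=1:  p_1=1·14+1=15,  q_1=1·1+0=1
a_2=6:  p_2=6·15+14=104,  q_2=6·1+1=7
…
a_4=6:  p_4=6·223+104=1442,  q_4=6·15+7=97
a_5=1:  p_5=1·1442+223=1665,  q_5=1·97+15=112
→ (1665, 112).  Check: 1665²=2772225, 221·112²=2772224, difference 1.

1665 112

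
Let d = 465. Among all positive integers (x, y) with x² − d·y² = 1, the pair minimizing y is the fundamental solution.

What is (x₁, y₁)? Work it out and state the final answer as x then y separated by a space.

15871 736

[21; 1,1,3,2,2,2,3,1,1,42] for √465; ℓ=10 ⇒ convergent index 9
i=0: a=21 ⇒ p=21, q=1
…
i=2: a=1 ⇒ p=43, q=2
…
i=8: a=1 ⇒ p=8949, q=415
i=9: a=1 ⇒ p=15871, q=736
(x₁, y₁) = (15871, 736);  15871² − 465·736² = 1 ✓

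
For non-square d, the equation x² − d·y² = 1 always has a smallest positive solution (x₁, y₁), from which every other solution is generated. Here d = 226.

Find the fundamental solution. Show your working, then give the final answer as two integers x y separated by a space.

d=226: √d = [15; 30] (ℓ=1, odd), read p_1/q_1
a_0=15:  p_0=15·1+0=15,  q_0=15·0+1=1
a_1=30:  p_1=30·15+1=451,  q_1=30·1+0=30
fundamental: x₁=451, y₁=30  (since 203401 − 226·900 = 1)

451 30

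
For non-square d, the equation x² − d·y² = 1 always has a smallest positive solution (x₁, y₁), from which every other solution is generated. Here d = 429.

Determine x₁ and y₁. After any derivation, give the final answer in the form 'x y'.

√429 = [20; 1,2,2,9,1,12,1,9,2,2,1,40, …], period ℓ=12 (even) → k=11
k=0  a_k=20  p_k/q_k = 20/1
k=1  a_k=1  p_k/q_k = 21/1
k=2  a_k=2  p_k/q_k = 62/3
…
k=4  a_k=9  p_k/q_k = 1367/66
…
k=6  a_k=12  p_k/q_k = 19511/942
k=7  a_k=1  p_k/q_k = 21023/1015
…
k=9  a_k=2  p_k/q_k = 438459/21169
k=10  a_k=2  p_k/q_k = 1085636/52415
k=11  a_k=1  p_k/q_k = 1524095/73584
(x₁, y₁) = (1524095, 73584);  1524095² − 429·73584² = 1 ✓

1524095 73584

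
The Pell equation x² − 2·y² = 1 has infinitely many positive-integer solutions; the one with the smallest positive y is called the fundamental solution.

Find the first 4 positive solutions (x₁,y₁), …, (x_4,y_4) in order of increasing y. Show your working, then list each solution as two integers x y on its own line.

√2 = [1; 2, …], period ℓ=1 (odd) → k=1
a_0=1:  p_0=1·1+0=1,  q_0=1·0+1=1
a_1=2:  p_1=2·1+1=3,  q_1=2·1+0=2
→ (3, 2).  Check: 3²=9, 2·2²=8, difference 1.
n=2: (3,2)∘(3,2) = (3·3+2·2·2, 3·2+2·3) = (17,12)
n=3: (17,12)∘(3,2) = (3·17+2·2·12, 3·12+2·17) = (99,70)
n=4: (99,70)∘(3,2) = (3·99+2·2·70, 3·70+2·99) = (577,408)

3 2
17 12
99 70
577 408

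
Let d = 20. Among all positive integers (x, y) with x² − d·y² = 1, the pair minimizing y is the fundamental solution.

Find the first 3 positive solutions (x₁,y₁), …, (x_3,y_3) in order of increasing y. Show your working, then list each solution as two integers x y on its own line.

[4; 2,8] for √20; ℓ=2 ⇒ convergent index 1
step 0: (4, 1)  from 4·(1,0) + (0,1)
step 1: (9, 2)  from 2·(4,1) + (1,0)
fundamental: x₁=9, y₁=2  (since 81 − 20·4 = 1)
k=2:  x_2 = 9·9+20·2·2 = 161,  y_2 = 9·2+2·9 = 36
k=3:  x_3 = 9·161+20·2·36 = 2889,  y_3 = 9·36+2·161 = 646

9 2
161 36
2889 646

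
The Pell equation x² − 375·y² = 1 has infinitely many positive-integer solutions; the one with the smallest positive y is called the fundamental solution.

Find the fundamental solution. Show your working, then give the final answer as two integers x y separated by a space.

√375 → a₀=19, period (2,1,2,1,5,1,2,1,2,38); ℓ=10 even so k=9
i=0: a=19 ⇒ p=19, q=1
i=1: a=2 ⇒ p=39, q=2
i=2: a=1 ⇒ p=58, q=3
i=3: a=2 ⇒ p=155, q=8
i=4: a=1 ⇒ p=213, q=11
i=5: a=5 ⇒ p=1220, q=63
…
i=8: a=1 ⇒ p=5519, q=285
i=9: a=2 ⇒ p=15124, q=781
fundamental: x₁=15124, y₁=781  (since 228735376 − 375·609961 = 1)

15124 781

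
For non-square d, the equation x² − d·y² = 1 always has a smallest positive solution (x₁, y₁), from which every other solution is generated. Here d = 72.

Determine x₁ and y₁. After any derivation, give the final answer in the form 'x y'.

17 2

d=72: √d = [8; 2,16] (ℓ=2, even), read p_1/q_1
i=0: a=8 ⇒ p=8, q=1
i=1: a=2 ⇒ p=17, q=2
→ (17, 2).  Check: 17²=289, 72·2²=288, difference 1.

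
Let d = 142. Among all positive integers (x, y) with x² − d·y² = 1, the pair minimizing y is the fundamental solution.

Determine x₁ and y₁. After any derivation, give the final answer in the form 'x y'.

143 12

√142 = [11; 1,10,1,22, …], period ℓ=4 (even) → k=3
a_0=11:  p_0=11·1+0=11,  q_0=11·0+1=1
…
a_2=10:  p_2=10·12+11=131,  q_2=10·1+1=11
a_3=1:  p_3=1·131+12=143,  q_3=1·11+1=12
→ (143, 12).  Check: 143²=20449, 142·12²=20448, difference 1.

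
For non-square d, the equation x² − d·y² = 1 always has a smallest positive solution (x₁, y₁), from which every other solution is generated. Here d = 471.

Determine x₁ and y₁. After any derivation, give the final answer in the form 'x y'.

√471 = [21; 1,2,2,1,3,…,2,1,42, …], period ℓ=14 (even) → k=13
a_0=21:  p_0=21·1+0=21,  q_0=21·0+1=1
…
a_7=14:  p_7=14·3429+803=48809,  q_7=14·158+37=2249
a_8=4:  p_8=4·48809+3429=198665,  q_8=4·2249+158=9154
…
a_10=1:  p_10=1·644804+198665=843469,  q_10=1·29711+9154=38865
…
a_12=2:  p_12=2·2331742+843469=5506953,  q_12=2·107441+38865=253747
a_13=1:  p_13=1·5506953+2331742=7838695,  q_13=1·253747+107441=361188
(x₁, y₁) = (7838695, 361188);  7838695² − 471·361188² = 1 ✓

7838695 361188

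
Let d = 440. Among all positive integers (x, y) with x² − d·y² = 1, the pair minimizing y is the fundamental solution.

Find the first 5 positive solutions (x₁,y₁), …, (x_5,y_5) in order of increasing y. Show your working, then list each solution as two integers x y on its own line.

√440 = [20; 1,40, …], period ℓ=2 (even) → k=1
i=0: a=20 ⇒ p=20, q=1
i=1: a=1 ⇒ p=21, q=1
fundamental: x₁=21, y₁=1  (since 441 − 440·1 = 1)
n=2: (21,1)∘(21,1) = (21·21+440·1·1, 21·1+1·21) = (881,42)
n=3: (881,42)∘(21,1) = (21·881+440·1·42, 21·42+1·881) = (36981,1763)
n=4: (36981,1763)∘(21,1) = (21·36981+440·1·1763, 21·1763+1·36981) = (1552321,74004)
n=5: (1552321,74004)∘(21,1) = (21·1552321+440·1·74004, 21·74004+1·1552321) = (65160501,3106405)

21 1
881 42
36981 1763
1552321 74004
65160501 3106405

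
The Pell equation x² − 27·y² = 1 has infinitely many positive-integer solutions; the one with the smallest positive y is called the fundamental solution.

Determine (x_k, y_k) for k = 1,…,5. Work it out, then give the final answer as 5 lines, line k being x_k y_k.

d=27: √d = [5; 5,10] (ℓ=2, even), read p_1/q_1
step 0: (5, 1)  from 5·(1,0) + (0,1)
step 1: (26, 5)  from 5·(5,1) + (1,0)
(x₁, y₁) = (26, 5);  26² − 27·5² = 1 ✓
k=2:  x_2 = 26·26+27·5·5 = 1351,  y_2 = 26·5+5·26 = 260
k=3:  x_3 = 26·1351+27·5·260 = 70226,  y_3 = 26·260+5·1351 = 13515
k=4:  x_4 = 26·70226+27·5·13515 = 3650401,  y_4 = 26·13515+5·70226 = 702520
k=5:  x_5 = 26·3650401+27·5·702520 = 189750626,  y_5 = 26·702520+5·3650401 = 36517525

26 5
1351 260
70226 13515
3650401 702520
189750626 36517525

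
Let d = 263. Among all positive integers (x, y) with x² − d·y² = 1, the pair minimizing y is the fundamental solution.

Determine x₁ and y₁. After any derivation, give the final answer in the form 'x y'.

d=263: √d = [16; 4,1,1,1,1,15,1,1,1,1,4,32] (ℓ=12, even), read p_11/q_11
a_0=16:  p_0=16·1+0=16,  q_0=16·0+1=1
a_1=4:  p_1=4·16+1=65,  q_1=4·1+0=4
…
a_3=1:  p_3=1·81+65=146,  q_3=1·5+4=9
…
a_5=1:  p_5=1·227+146=373,  q_5=1·14+9=23
…
a_10=1:  p_10=1·18212+12017=30229,  q_10=1·1123+741=1864
a_11=4:  p_11=4·30229+18212=139128,  q_11=4·1864+1123=8579
fundamental: x₁=139128, y₁=8579  (since 19356600384 − 263·73599241 = 1)

139128 8579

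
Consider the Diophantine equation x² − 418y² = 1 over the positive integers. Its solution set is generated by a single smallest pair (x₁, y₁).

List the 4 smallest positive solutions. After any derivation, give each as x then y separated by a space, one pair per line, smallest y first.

√418 → a₀=20, period (2,4,20,4,2,40); ℓ=6 even so k=5
step 0: (20, 1)  from 20·(1,0) + (0,1)
…
step 2: (184, 9)  from 4·(41,2) + (20,1)
step 3: (3721, 182)  from 20·(184,9) + (41,2)
step 4: (15068, 737)  from 4·(3721,182) + (184,9)
step 5: (33857, 1656)  from 2·(15068,737) + (3721,182)
fundamental: x₁=33857, y₁=1656  (since 1146296449 − 418·2742336 = 1)
(33857+1656√418)^2 = 2292592897 + 112134384√418
(33857+1656√418)^3 = 155240635393601 + 7593067676520√418
(33857+1656√418)^4 = 10511964382749705217 + 514156984535740896√418

33857 1656
2292592897 112134384
155240635393601 7593067676520
10511964382749705217 514156984535740896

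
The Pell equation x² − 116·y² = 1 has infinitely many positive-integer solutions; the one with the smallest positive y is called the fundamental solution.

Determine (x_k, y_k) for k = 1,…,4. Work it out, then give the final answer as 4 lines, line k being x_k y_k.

√116 → a₀=10, period (1,3,2,1,4,1,2,3,1,20); ℓ=10 even so k=9
step 0: (10, 1)  from 10·(1,0) + (0,1)
step 1: (11, 1)  from 1·(10,1) + (1,0)
…
step 5: (657, 61)  from 4·(140,13) + (97,9)
…
step 7: (2251, 209)  from 2·(797,74) + (657,61)
step 8: (7550, 701)  from 3·(2251,209) + (797,74)
step 9: (9801, 910)  from 1·(7550,701) + (2251,209)
→ (9801, 910).  Check: 9801²=96059601, 116·910²=96059600, difference 1.
(9801+910√116)^2 = 192119201 + 17837820√116
(9801+910√116)^3 = 3765920568201 + 349656946730√116
(9801+910√116)^4 = 73819574785756801 + 6853975451963640√116

9801 910
192119201 17837820
3765920568201 349656946730
73819574785756801 6853975451963640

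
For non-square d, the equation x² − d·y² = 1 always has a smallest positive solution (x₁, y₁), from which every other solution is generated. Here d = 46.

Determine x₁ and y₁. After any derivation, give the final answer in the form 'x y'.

[6; 1,3,1,1,2,6,2,1,1,3,1,12] for √46; ℓ=12 ⇒ convergent index 11
a_0=6:  p_0=6·1+0=6,  q_0=6·0+1=1
…
a_4=1:  p_4=1·34+27=61,  q_4=1·5+4=9
…
a_6=6:  p_6=6·156+61=997,  q_6=6·23+9=147
a_7=2:  p_7=2·997+156=2150,  q_7=2·147+23=317
a_8=1:  p_8=1·2150+997=3147,  q_8=1·317+147=464
a_9=1:  p_9=1·3147+2150=5297,  q_9=1·464+317=781
a_10=3:  p_10=3·5297+3147=19038,  q_10=3·781+464=2807
a_11=1:  p_11=1·19038+5297=24335,  q_11=1·2807+781=3588
fundamental: x₁=24335, y₁=3588  (since 592192225 − 46·12873744 = 1)

24335 3588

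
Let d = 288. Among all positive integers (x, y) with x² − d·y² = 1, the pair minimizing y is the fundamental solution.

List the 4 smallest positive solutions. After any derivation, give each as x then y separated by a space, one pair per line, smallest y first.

17 1
577 34
19601 1155
665857 39236

√288 → a₀=16, period (1,32); ℓ=2 even so k=1
a_0=16:  p_0=16·1+0=16,  q_0=16·0+1=1
a_1=1:  p_1=1·16+1=17,  q_1=1·1+0=1
(x₁, y₁) = (17, 1);  17² − 288·1² = 1 ✓
(x_2, y_2) = (17·17 + 288·1·1, 17·1 + 1·17) = (577, 34)
(x_3, y_3) = (17·577 + 288·1·34, 17·34 + 1·577) = (19601, 1155)
(x_4, y_4) = (17·19601 + 288·1·1155, 17·1155 + 1·19601) = (665857, 39236)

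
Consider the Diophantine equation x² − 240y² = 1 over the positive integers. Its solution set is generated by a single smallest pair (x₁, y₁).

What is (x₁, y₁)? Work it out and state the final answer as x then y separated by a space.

√240 = [15; 2,30, …], period ℓ=2 (even) → k=1
i=0: a=15 ⇒ p=15, q=1
i=1: a=2 ⇒ p=31, q=2
→ (31, 2).  Check: 31²=961, 240·2²=960, difference 1.

31 2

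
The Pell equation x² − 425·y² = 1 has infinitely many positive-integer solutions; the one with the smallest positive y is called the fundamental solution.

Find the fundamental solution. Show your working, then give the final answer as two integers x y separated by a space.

d=425: √d = [20; 1,1,1,1,1,1,40] (ℓ=7, odd), read p_13/q_13
a_0=20:  p_0=20·1+0=20,  q_0=20·0+1=1
a_1=1:  p_1=1·20+1=21,  q_1=1·1+0=1
…
a_5=1:  p_5=1·103+62=165,  q_5=1·5+3=8
a_6=1:  p_6=1·165+103=268,  q_6=1·8+5=13
…
a_8=1:  p_8=1·10885+268=11153,  q_8=1·528+13=541
…
a_11=1:  p_11=1·33191+22038=55229,  q_11=1·1610+1069=2679
a_12=1:  p_12=1·55229+33191=88420,  q_12=1·2679+1610=4289
a_13=1:  p_13=1·88420+55229=143649,  q_13=1·4289+2679=6968
fundamental: x₁=143649, y₁=6968  (since 20635035201 − 425·48553024 = 1)

143649 6968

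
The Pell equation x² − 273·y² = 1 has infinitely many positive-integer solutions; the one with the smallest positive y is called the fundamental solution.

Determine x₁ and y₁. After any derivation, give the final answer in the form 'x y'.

√273 = [16; 1,1,10,1,1,32, …], period ℓ=6 (even) → k=5
i=0: a=16 ⇒ p=16, q=1
…
i=4: a=1 ⇒ p=380, q=23
i=5: a=1 ⇒ p=727, q=44
→ (727, 44).  Check: 727²=528529, 273·44²=528528, difference 1.

727 44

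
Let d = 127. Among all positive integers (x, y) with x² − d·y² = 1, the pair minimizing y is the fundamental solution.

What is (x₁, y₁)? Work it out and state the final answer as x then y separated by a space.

4730624 419775

d=127: √d = [11; 3,1,2,2,7,11,7,2,2,1,3,22] (ℓ=12, even), read p_11/q_11
k=0  a_k=11  p_k/q_k = 11/1
…
k=7  a_k=7  p_k/q_k = 171701/15236
k=8  a_k=2  p_k/q_k = 367620/32621
k=9  a_k=2  p_k/q_k = 906941/80478
k=10  a_k=1  p_k/q_k = 1274561/113099
k=11  a_k=3  p_k/q_k = 4730624/419775
→ (4730624, 419775).  Check: 4730624²=22378803429376, 127·419775²=22378803429375, difference 1.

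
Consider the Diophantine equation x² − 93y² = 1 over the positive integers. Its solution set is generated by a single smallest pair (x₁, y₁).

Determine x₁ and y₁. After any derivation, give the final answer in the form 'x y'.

[9; 1,1,1,4,6,4,1,1,1,18] for √93; ℓ=10 ⇒ convergent index 9
i=0: a=9 ⇒ p=9, q=1
…
i=2: a=1 ⇒ p=19, q=2
i=3: a=1 ⇒ p=29, q=3
i=4: a=4 ⇒ p=135, q=14
i=5: a=6 ⇒ p=839, q=87
i=6: a=4 ⇒ p=3491, q=362
i=7: a=1 ⇒ p=4330, q=449
i=8: a=1 ⇒ p=7821, q=811
i=9: a=1 ⇒ p=12151, q=1260
(x₁, y₁) = (12151, 1260);  12151² − 93·1260² = 1 ✓

12151 1260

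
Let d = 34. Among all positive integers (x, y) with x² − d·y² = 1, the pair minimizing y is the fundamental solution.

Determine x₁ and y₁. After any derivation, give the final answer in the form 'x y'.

√34 = [5; 1,4,1,10, …], period ℓ=4 (even) → k=3
k=0  a_k=5  p_k/q_k = 5/1
k=1  a_k=1  p_k/q_k = 6/1
k=2  a_k=4  p_k/q_k = 29/5
k=3  a_k=1  p_k/q_k = 35/6
fundamental: x₁=35, y₁=6  (since 1225 − 34·36 = 1)

35 6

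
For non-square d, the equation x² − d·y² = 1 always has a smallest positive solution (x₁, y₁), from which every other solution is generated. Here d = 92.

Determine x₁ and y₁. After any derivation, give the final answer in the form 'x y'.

1151 120

[9; 1,1,2,4,2,1,1,18] for √92; ℓ=8 ⇒ convergent index 7
i=0: a=9 ⇒ p=9, q=1
…
i=2: a=1 ⇒ p=19, q=2
…
i=4: a=4 ⇒ p=211, q=22
…
i=6: a=1 ⇒ p=681, q=71
i=7: a=1 ⇒ p=1151, q=120
(x₁, y₁) = (1151, 120);  1151² − 92·120² = 1 ✓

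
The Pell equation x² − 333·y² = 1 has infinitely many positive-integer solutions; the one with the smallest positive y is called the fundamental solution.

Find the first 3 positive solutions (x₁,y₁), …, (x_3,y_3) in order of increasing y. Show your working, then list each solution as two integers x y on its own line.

73 4
10657 584
1555849 85260

[18; 4,36] for √333; ℓ=2 ⇒ convergent index 1
i=0: a=18 ⇒ p=18, q=1
i=1: a=4 ⇒ p=73, q=4
(x₁, y₁) = (73, 4);  73² − 333·4² = 1 ✓
(x_2, y_2) = (73·73 + 333·4·4, 73·4 + 4·73) = (10657, 584)
(x_3, y_3) = (73·10657 + 333·4·584, 73·584 + 4·10657) = (1555849, 85260)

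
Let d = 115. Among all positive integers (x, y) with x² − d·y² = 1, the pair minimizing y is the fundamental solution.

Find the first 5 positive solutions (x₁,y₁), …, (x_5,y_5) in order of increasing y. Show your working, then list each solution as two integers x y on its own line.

1126 105
2535751 236460
5710510126 532507815
12860066268001 1199207362920
28960863525028126 2700614448788025

d=115: √d = [10; 1,2,1,1,1,1,1,2,1,20] (ℓ=10, even), read p_9/q_9
step 0: (10, 1)  from 10·(1,0) + (0,1)
step 1: (11, 1)  from 1·(10,1) + (1,0)
step 2: (32, 3)  from 2·(11,1) + (10,1)
step 3: (43, 4)  from 1·(32,3) + (11,1)
…
step 5: (118, 11)  from 1·(75,7) + (43,4)
…
step 8: (815, 76)  from 2·(311,29) + (193,18)
step 9: (1126, 105)  from 1·(815,76) + (311,29)
→ (1126, 105).  Check: 1126²=1267876, 115·105²=1267875, difference 1.
k=2:  x_2 = 1126·1126+115·105·105 = 2535751,  y_2 = 1126·105+105·1126 = 236460
k=3:  x_3 = 1126·2535751+115·105·236460 = 5710510126,  y_3 = 1126·236460+105·2535751 = 532507815
k=4:  x_4 = 1126·5710510126+115·105·532507815 = 12860066268001,  y_4 = 1126·532507815+105·5710510126 = 1199207362920
k=5:  x_5 = 1126·12860066268001+115·105·1199207362920 = 28960863525028126,  y_5 = 1126·1199207362920+105·12860066268001 = 2700614448788025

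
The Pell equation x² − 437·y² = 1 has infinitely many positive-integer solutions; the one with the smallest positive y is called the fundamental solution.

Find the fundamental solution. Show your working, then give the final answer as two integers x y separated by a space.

√437 = [20; 1,9,2,9,1,40, …], period ℓ=6 (even) → k=5
i=0: a=20 ⇒ p=20, q=1
…
i=2: a=9 ⇒ p=209, q=10
…
i=4: a=9 ⇒ p=4160, q=199
i=5: a=1 ⇒ p=4599, q=220
→ (4599, 220).  Check: 4599²=21150801, 437·220²=21150800, difference 1.

4599 220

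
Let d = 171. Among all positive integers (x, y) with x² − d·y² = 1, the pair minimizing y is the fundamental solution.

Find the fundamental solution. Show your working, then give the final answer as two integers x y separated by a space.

d=171: √d = [13; 13,26] (ℓ=2, even), read p_1/q_1
i=0: a=13 ⇒ p=13, q=1
i=1: a=13 ⇒ p=170, q=13
→ (170, 13).  Check: 170²=28900, 171·13²=28899, difference 1.

170 13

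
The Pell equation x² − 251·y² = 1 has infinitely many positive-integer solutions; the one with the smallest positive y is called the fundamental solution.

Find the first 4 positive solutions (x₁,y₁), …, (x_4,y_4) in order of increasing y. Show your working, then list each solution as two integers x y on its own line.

3674890 231957
27009633024199 1704832919460
198514860608593651330 12530146894788486843
1459040552203802437039183201 92093823044376819996025080

[15; 1,5,2,1,2,…,5,1,30] for √251; ℓ=14 ⇒ convergent index 13
i=0: a=15 ⇒ p=15, q=1
i=1: a=1 ⇒ p=16, q=1
…
i=4: a=1 ⇒ p=301, q=19
i=5: a=2 ⇒ p=808, q=51
i=6: a=2 ⇒ p=1917, q=121
…
i=12: a=5 ⇒ p=3097857, q=195535
i=13: a=1 ⇒ p=3674890, q=231957
→ (3674890, 231957).  Check: 3674890²=13504816512100, 251·231957²=13504816512099, difference 1.
k=2:  x_2 = 3674890·3674890+251·231957·231957 = 27009633024199,  y_2 = 3674890·231957+231957·3674890 = 1704832919460
k=3:  x_3 = 3674890·27009633024199+251·231957·1704832919460 = 198514860608593651330,  y_3 = 3674890·1704832919460+231957·27009633024199 = 12530146894788486843
k=4:  x_4 = 3674890·198514860608593651330+251·231957·12530146894788486843 = 1459040552203802437039183201,  y_4 = 3674890·12530146894788486843+231957·198514860608593651330 = 92093823044376819996025080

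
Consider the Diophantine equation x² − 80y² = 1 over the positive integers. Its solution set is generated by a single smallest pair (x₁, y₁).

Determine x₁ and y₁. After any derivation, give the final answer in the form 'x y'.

d=80: √d = [8; 1,16] (ℓ=2, even), read p_1/q_1
step 0: (8, 1)  from 8·(1,0) + (0,1)
step 1: (9, 1)  from 1·(8,1) + (1,0)
→ (9, 1).  Check: 9²=81, 80·1²=80, difference 1.

9 1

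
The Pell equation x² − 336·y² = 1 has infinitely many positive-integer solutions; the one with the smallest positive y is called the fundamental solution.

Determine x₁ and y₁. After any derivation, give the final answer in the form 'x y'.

d=336: √d = [18; 3,36] (ℓ=2, even), read p_1/q_1
k=0  a_k=18  p_k/q_k = 18/1
k=1  a_k=3  p_k/q_k = 55/3
→ (55, 3).  Check: 55²=3025, 336·3²=3024, difference 1.

55 3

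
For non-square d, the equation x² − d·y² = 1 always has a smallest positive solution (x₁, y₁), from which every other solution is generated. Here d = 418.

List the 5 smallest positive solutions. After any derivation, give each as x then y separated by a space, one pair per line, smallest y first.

[20; 2,4,20,4,2,40] for √418; ℓ=6 ⇒ convergent index 5
i=0: a=20 ⇒ p=20, q=1
i=1: a=2 ⇒ p=41, q=2
…
i=3: a=20 ⇒ p=3721, q=182
i=4: a=4 ⇒ p=15068, q=737
i=5: a=2 ⇒ p=33857, q=1656
(x₁, y₁) = (33857, 1656);  33857² − 418·1656² = 1 ✓
k=2:  x_2 = 33857·33857+418·1656·1656 = 2292592897,  y_2 = 33857·1656+1656·33857 = 112134384
k=3:  x_3 = 33857·2292592897+418·1656·112134384 = 155240635393601,  y_3 = 33857·112134384+1656·2292592897 = 7593067676520
k=4:  x_4 = 33857·155240635393601+418·1656·7593067676520 = 10511964382749705217,  y_4 = 33857·7593067676520+1656·155240635393601 = 514156984535740896
k=5:  x_5 = 33857·10511964382749705217+418·1656·514156984535740896 = 711807156058272903670337,  y_5 = 33857·514156984535740896+1656·10511964382749705217 = 34815626043260091355224

33857 1656
2292592897 112134384
155240635393601 7593067676520
10511964382749705217 514156984535740896
711807156058272903670337 34815626043260091355224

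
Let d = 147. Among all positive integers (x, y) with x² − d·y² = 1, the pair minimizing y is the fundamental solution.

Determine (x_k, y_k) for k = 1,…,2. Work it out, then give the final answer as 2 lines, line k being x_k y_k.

97 8
18817 1552

d=147: √d = [12; 8,24] (ℓ=2, even), read p_1/q_1
step 0: (12, 1)  from 12·(1,0) + (0,1)
step 1: (97, 8)  from 8·(12,1) + (1,0)
fundamental: x₁=97, y₁=8  (since 9409 − 147·64 = 1)
k=2:  x_2 = 97·97+147·8·8 = 18817,  y_2 = 97·8+8·97 = 1552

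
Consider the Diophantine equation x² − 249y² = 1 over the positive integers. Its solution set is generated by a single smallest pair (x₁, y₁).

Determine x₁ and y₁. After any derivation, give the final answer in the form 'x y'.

d=249: √d = [15; 1,3,1,1,5,…,3,1,30] (ℓ=16, even), read p_15/q_15
step 0: (15, 1)  from 15·(1,0) + (0,1)
step 1: (16, 1)  from 1·(15,1) + (1,0)
…
step 3: (79, 5)  from 1·(63,4) + (16,1)
…
step 6: (931, 59)  from 1·(789,50) + (142,9)
step 7: (3582, 227)  from 3·(931,59) + (789,50)
step 8: (36751, 2329)  from 10·(3582,227) + (931,59)
step 9: (113835, 7214)  from 3·(36751,2329) + (3582,227)
…
step 14: (6669699, 422675)  from 3·(1884116,119401) + (1017351,64472)
step 15: (8553815, 542076)  from 1·(6669699,422675) + (1884116,119401)
fundamental: x₁=8553815, y₁=542076  (since 73167751054225 − 249·293846389776 = 1)

8553815 542076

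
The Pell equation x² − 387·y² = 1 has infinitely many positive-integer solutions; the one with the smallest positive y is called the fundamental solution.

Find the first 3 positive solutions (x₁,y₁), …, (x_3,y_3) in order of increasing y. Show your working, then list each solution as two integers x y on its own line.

√387 = [19; 1,2,19,2,1,38, …], period ℓ=6 (even) → k=5
step 0: (19, 1)  from 19·(1,0) + (0,1)
…
step 3: (1141, 58)  from 19·(59,3) + (20,1)
step 4: (2341, 119)  from 2·(1141,58) + (59,3)
step 5: (3482, 177)  from 1·(2341,119) + (1141,58)
→ (3482, 177).  Check: 3482²=12124324, 387·177²=12124323, difference 1.
k=2:  x_2 = 3482·3482+387·177·177 = 24248647,  y_2 = 3482·177+177·3482 = 1232628
k=3:  x_3 = 3482·24248647+387·177·1232628 = 168867574226,  y_3 = 3482·1232628+177·24248647 = 8584021215

3482 177
24248647 1232628
168867574226 8584021215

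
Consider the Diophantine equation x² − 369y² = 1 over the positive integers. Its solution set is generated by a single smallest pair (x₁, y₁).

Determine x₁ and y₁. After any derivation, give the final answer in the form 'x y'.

8396801 437120

d=369: √d = [19; 4,1,3,2,7,4,7,2,3,1,4,38] (ℓ=12, even), read p_11/q_11
k=0  a_k=19  p_k/q_k = 19/1
k=1  a_k=4  p_k/q_k = 77/4
k=2  a_k=1  p_k/q_k = 96/5
k=3  a_k=3  p_k/q_k = 365/19
k=4  a_k=2  p_k/q_k = 826/43
…
k=6  a_k=4  p_k/q_k = 25414/1323
k=7  a_k=7  p_k/q_k = 184045/9581
…
k=10  a_k=1  p_k/q_k = 1758061/91521
k=11  a_k=4  p_k/q_k = 8396801/437120
fundamental: x₁=8396801, y₁=437120  (since 70506267033601 − 369·191073894400 = 1)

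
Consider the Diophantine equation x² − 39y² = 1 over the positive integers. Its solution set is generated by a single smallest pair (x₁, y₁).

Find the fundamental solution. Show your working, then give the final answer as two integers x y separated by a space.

√39 → a₀=6, period (4,12); ℓ=2 even so k=1
a_0=6:  p_0=6·1+0=6,  q_0=6·0+1=1
a_1=4:  p_1=4·6+1=25,  q_1=4·1+0=4
(x₁, y₁) = (25, 4);  25² − 39·4² = 1 ✓

25 4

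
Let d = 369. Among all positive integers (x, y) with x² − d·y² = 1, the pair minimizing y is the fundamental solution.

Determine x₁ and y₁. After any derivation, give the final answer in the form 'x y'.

[19; 4,1,3,2,7,4,7,2,3,1,4,38] for √369; ℓ=12 ⇒ convergent index 11
step 0: (19, 1)  from 19·(1,0) + (0,1)
step 1: (77, 4)  from 4·(19,1) + (1,0)
…
step 3: (365, 19)  from 3·(96,5) + (77,4)
…
step 5: (6147, 320)  from 7·(826,43) + (365,19)
…
step 7: (184045, 9581)  from 7·(25414,1323) + (6147,320)
…
step 10: (1758061, 91521)  from 1·(1364557,71036) + (393504,20485)
step 11: (8396801, 437120)  from 4·(1758061,91521) + (1364557,71036)
→ (8396801, 437120).  Check: 8396801²=70506267033601, 369·437120²=70506267033600, difference 1.

8396801 437120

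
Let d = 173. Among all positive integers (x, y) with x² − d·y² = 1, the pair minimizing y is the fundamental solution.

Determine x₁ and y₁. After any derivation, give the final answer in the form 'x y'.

2499849 190060

d=173: √d = [13; 6,1,1,6,26] (ℓ=5, odd), read p_9/q_9
k=0  a_k=13  p_k/q_k = 13/1
…
k=2  a_k=1  p_k/q_k = 92/7
k=3  a_k=1  p_k/q_k = 171/13
k=4  a_k=6  p_k/q_k = 1118/85
…
k=6  a_k=6  p_k/q_k = 176552/13423
k=7  a_k=1  p_k/q_k = 205791/15646
k=8  a_k=1  p_k/q_k = 382343/29069
k=9  a_k=6  p_k/q_k = 2499849/190060
fundamental: x₁=2499849, y₁=190060  (since 6249245022801 − 173·36122803600 = 1)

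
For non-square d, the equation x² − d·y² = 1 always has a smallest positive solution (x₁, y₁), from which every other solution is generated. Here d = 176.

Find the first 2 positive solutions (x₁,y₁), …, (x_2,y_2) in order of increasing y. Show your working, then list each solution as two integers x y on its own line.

[13; 3,1,3,26] for √176; ℓ=4 ⇒ convergent index 3
k=0  a_k=13  p_k/q_k = 13/1
k=1  a_k=3  p_k/q_k = 40/3
k=2  a_k=1  p_k/q_k = 53/4
k=3  a_k=3  p_k/q_k = 199/15
fundamental: x₁=199, y₁=15  (since 39601 − 176·225 = 1)
(x_2, y_2) = (199·199 + 176·15·15, 199·15 + 15·199) = (79201, 5970)

199 15
79201 5970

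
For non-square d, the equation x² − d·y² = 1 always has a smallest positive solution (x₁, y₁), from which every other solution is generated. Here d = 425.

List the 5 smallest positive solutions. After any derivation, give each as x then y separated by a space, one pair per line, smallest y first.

143649 6968
41270070401 2001892464
11856808685922849 575139701115304
3406437421806992601601 165236485849022716128
978662658398448551768841249 47472111910877388597026840

√425 = [20; 1,1,1,1,1,1,40, …], period ℓ=7 (odd) → k=13
i=0: a=20 ⇒ p=20, q=1
i=1: a=1 ⇒ p=21, q=1
…
i=3: a=1 ⇒ p=62, q=3
i=4: a=1 ⇒ p=103, q=5
…
i=10: a=1 ⇒ p=33191, q=1610
…
i=12: a=1 ⇒ p=88420, q=4289
i=13: a=1 ⇒ p=143649, q=6968
fundamental: x₁=143649, y₁=6968  (since 20635035201 − 425·48553024 = 1)
n=2: (143649,6968)∘(143649,6968) = (143649·143649+425·6968·6968, 143649·6968+6968·143649) = (41270070401,2001892464)
n=3: (41270070401,2001892464)∘(143649,6968) = (143649·41270070401+425·6968·2001892464, 143649·2001892464+6968·41270070401) = (11856808685922849,575139701115304)
n=4: (11856808685922849,575139701115304)∘(143649,6968) = (143649·11856808685922849+425·6968·575139701115304, 143649·575139701115304+6968·11856808685922849) = (3406437421806992601601,165236485849022716128)
n=5: (3406437421806992601601,165236485849022716128)∘(143649,6968) = (143649·3406437421806992601601+425·6968·165236485849022716128, 143649·165236485849022716128+6968·3406437421806992601601) = (978662658398448551768841249,47472111910877388597026840)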